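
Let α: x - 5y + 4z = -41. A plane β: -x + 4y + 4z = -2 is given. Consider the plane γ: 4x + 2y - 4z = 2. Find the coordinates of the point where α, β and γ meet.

(-6, 3, -5)

Solving the 3×3 linear system x - 5y + 4z = -41, -x + 4y + 4z = -2, 4x + 2y - 4z = 2 (e.g. by elimination or Cramer's rule, determinant = -156) gives (-6, 3, -5).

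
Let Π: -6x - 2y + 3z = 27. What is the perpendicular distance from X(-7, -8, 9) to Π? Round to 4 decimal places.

8.2857

n·X − d = (-6)·(-7) + (-2)·(-8) + (3)·(9) − 27 = 58; |n| = √49.
Distance = |58| / √49 = 58/√49 ≈ 8.2857.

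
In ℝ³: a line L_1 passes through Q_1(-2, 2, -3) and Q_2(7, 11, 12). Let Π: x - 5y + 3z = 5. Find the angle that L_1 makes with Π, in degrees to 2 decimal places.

A direction vector for L_1 is Q_2 − Q_1 = (9, 9, 15).
sin θ = |n·v| / (|n||v|) = |9| / (√35 · √387) = 0.07733.
θ ≈ 4.44°.

4.44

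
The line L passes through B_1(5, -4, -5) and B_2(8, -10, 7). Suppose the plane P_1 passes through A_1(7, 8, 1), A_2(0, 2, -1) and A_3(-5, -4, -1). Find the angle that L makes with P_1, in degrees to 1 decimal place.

10.2

A direction vector for L is B_2 − B_1 = (3, -6, 12).
A_1A_2 = (-7, -6, -2), A_1A_3 = (-12, -12, -2); a normal to P_1 is A_1A_2 × A_1A_3 = (-12, 10, 12).
Using A_1: P_1 has equation -12x + 10y + 12z = 8.
sin θ = |n·v| / (|n||v|) = |48| / (√388 · √189) = 0.17725.
θ ≈ 10.2°.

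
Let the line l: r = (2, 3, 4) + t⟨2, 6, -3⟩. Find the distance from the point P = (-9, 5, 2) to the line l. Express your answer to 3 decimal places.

Taking (2, 3, 4) on l with direction v = (2, 6, -3): w = P − (2, 3, 4) = (-11, 2, -2), and w × v = (6, -37, -70).
Distance = |w × v| / |v| = √6305 / √49 ≈ 11.343.

11.343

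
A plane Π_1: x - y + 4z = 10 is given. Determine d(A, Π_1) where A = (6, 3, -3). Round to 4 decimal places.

4.4783

n·A − d = (1)·(6) + (-1)·(3) + (4)·(-3) − 10 = -19; |n| = √18.
Distance = |-19| / √18 = 19/√18 ≈ 4.4783.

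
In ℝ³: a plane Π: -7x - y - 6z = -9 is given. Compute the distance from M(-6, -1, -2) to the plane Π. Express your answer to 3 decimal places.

6.901

n·M − d = (-7)·(-6) + (-1)·(-1) + (-6)·(-2) − (-9) = 64; |n| = √86.
Distance = |64| / √86 = 64/√86 ≈ 6.901.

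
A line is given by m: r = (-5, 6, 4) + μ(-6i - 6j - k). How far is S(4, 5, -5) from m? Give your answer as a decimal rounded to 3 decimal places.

Taking (-5, 6, 4) on m with direction v = (-6, -6, -1): w = S − (-5, 6, 4) = (9, -1, -9), and w × v = (-53, 63, -60).
Distance = |w × v| / |v| = √10378 / √73 ≈ 11.923.

11.923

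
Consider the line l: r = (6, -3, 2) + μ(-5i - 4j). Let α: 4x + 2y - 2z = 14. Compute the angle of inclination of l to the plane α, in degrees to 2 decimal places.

63.20

sin θ = |n·v| / (|n||v|) = |-28| / (√24 · √41) = 0.89261.
θ ≈ 63.20°.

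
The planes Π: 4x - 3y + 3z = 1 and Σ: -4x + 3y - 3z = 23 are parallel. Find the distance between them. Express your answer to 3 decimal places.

4.116

Rescale Σ by 1/(-1): 4x - 3y + 3z = -23. Then distance = |1 − (-23)| / √34 ≈ 4.116.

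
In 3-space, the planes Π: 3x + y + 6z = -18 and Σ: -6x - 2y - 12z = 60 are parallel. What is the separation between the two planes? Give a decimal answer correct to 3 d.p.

1.769

Rescale Σ by 1/(-2): 3x + y + 6z = -30. Then distance = |-18 − (-30)| / √46 ≈ 1.769.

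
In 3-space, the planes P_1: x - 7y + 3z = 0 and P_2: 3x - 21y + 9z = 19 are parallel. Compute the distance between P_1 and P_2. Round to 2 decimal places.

0.82

Rescale P_2 by 1/3: x - 7y + 3z = 19/3. Then distance = |0 − (19/3)| / √59 ≈ 0.82.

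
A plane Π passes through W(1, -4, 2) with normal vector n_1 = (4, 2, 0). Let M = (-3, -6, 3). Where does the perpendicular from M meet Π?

(1, -4, 3)

Π: n_1·r = n_1·W gives 4x + 2y = -4.
Foot = M − λn with λ = (n·M − d)/|n|² = (-24 − (-4))/20 = -1.
Foot = (-3, -6, 3) − (-1)·(4, 2, 0) = (1, -4, 3).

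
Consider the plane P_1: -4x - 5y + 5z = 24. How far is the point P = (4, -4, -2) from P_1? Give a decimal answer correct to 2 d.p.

n·P − d = (-4)·(4) + (-5)·(-4) + (5)·(-2) − 24 = -30; |n| = √66.
Distance = |-30| / √66 = 30/√66 ≈ 3.69.

3.69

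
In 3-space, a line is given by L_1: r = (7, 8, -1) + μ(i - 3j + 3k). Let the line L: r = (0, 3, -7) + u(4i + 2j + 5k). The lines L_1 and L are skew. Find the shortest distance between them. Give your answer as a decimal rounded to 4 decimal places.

Common perpendicular direction n = (1, -3, 3) × (4, 2, 5) = (-21, 7, 14).
With w = (0, 3, -7) − (7, 8, -1) = (-7, -5, -6), w · n = 28.
Distance = |w · n| / |n| = |28| / √686 ≈ 1.0690.

1.0690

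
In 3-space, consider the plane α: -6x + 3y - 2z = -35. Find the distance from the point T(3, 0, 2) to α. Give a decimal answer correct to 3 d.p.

n·T − d = (-6)·(3) + (3)·(0) + (-2)·(2) − (-35) = 13; |n| = √49.
Distance = |13| / √49 = 13/√49 ≈ 1.857.

1.857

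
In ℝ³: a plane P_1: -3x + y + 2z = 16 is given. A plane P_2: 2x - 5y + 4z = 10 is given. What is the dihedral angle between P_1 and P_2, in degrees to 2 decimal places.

83.14

cos θ = |n₁·n₂| / (|n₁||n₂|) = |-3| / (√14 · √45).
θ = arccos(0.11952) ≈ 83.14°.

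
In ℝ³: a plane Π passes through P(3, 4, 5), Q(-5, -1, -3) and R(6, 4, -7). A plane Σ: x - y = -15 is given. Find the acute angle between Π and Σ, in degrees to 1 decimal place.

PQ = (-8, -5, -8), PR = (3, 0, -12); a normal to Π is PQ × PR = (60, -120, 15).
Using P: Π has equation 60x - 120y + 15z = -225.
cos θ = |n₁·n₂| / (|n₁||n₂|) = |180| / (√18225 · √2).
θ = arccos(0.94281) ≈ 19.5°.

19.5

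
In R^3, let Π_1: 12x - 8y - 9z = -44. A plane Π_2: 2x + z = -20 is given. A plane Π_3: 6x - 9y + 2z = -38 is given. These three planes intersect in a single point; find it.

Solving the 3×3 linear system 12x - 8y - 9z = -44, 2x + z = -20, 6x - 9y + 2z = -38 (e.g. by elimination or Cramer's rule, determinant = 254) gives (-8, -2, -4).

(-8, -2, -4)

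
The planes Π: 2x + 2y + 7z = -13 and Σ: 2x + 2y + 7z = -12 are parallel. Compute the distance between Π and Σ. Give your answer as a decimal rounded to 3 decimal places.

0.132

Same normal n = (2, 2, 7) with |n| = √57; distance = |-13 − (-12)| / |n| = 1/√57 ≈ 0.132.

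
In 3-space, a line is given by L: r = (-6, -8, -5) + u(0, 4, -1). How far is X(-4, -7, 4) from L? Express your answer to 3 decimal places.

Taking (-6, -8, -5) on L with direction v = (0, 4, -1): w = X − (-6, -8, -5) = (2, 1, 9), and w × v = (-37, 2, 8).
Distance = |w × v| / |v| = √1437 / √17 ≈ 9.194.

9.194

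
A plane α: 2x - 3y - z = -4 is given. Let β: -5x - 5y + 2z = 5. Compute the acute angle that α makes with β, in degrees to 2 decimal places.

83.74

cos θ = |n₁·n₂| / (|n₁||n₂|) = |3| / (√14 · √54).
θ = arccos(0.10911) ≈ 83.74°.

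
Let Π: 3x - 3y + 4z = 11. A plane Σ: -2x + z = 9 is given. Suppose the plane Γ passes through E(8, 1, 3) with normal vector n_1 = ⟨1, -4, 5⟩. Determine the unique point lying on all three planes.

(-2, 1, 5)

Γ: n_1·r = n_1·E gives x - 4y + 5z = 19.
Solving the 3×3 linear system 3x - 3y + 4z = 11, -2x + z = 9, x - 4y + 5z = 19 (e.g. by elimination or Cramer's rule, determinant = 11) gives (-2, 1, 5).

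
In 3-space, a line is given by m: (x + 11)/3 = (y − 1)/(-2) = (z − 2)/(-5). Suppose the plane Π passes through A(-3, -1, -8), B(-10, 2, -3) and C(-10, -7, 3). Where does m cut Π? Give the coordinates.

(-8, -1, -3)

m has direction (3, -2, -5) through (-11, 1, 2).
AB = (-7, 3, 5), AC = (-7, -6, 11); a normal to Π is AB × AC = (63, 42, 63).
Using A: Π has equation 63x + 42y + 63z = -735.
Substitute r = (-11, 1, 2) + t(3, -2, -5) into the plane: -525 + (-210)t = -735, so t = 1.
Intersection: (-11, 1, 2) + 1·(3, -2, -5) = (-8, -1, -3).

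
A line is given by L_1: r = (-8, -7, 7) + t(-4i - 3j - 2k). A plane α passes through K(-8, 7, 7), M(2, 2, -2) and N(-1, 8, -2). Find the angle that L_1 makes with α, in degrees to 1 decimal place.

KM = (10, -5, -9), KN = (7, 1, -9); a normal to α is KM × KN = (54, 27, 45).
Using K: α has equation 54x + 27y + 45z = 72.
sin θ = |n·v| / (|n||v|) = |-387| / (√5670 · √29) = 0.95438.
θ ≈ 72.6°.

72.6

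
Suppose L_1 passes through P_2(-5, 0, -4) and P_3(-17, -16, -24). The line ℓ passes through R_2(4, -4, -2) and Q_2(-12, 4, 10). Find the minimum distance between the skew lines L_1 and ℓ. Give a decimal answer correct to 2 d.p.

4.88

A direction vector for L_1 is P_3 − P_2 = (-12, -16, -20).
A direction vector for ℓ is Q_2 − R_2 = (-16, 8, 12).
Common perpendicular direction n = (-12, -16, -20) × (-16, 8, 12) = (-32, 464, -352).
With w = (4, -4, -2) − (-5, 0, -4) = (9, -4, 2), w · n = -2848.
Distance = |w · n| / |n| = |-2848| / √340224 ≈ 4.88.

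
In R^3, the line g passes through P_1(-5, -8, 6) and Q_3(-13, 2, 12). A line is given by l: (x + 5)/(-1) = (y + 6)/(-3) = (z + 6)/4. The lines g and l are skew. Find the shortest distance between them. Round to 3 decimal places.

A direction vector for g is Q_3 − P_1 = (-8, 10, 6).
l has direction (-1, -3, 4) through (-5, -6, -6).
Common perpendicular direction n = (-8, 10, 6) × (-1, -3, 4) = (58, 26, 34).
With w = (-5, -6, -6) − (-5, -8, 6) = (0, 2, -12), w · n = -356.
Distance = |w · n| / |n| = |-356| / √5196 ≈ 4.939.

4.939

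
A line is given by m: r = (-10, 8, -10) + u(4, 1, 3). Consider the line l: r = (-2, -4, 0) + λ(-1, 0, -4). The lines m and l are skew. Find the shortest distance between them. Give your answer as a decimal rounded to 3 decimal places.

13.052

Common perpendicular direction n = (4, 1, 3) × (-1, 0, -4) = (-4, 13, 1).
With w = (-2, -4, 0) − (-10, 8, -10) = (8, -12, 10), w · n = -178.
Distance = |w · n| / |n| = |-178| / √186 ≈ 13.052.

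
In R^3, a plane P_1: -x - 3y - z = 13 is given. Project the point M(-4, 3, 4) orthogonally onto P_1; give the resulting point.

(-6, -3, 2)

Foot = M − λn with λ = (n·M − d)/|n|² = (-9 − 13)/11 = -2.
Foot = (-4, 3, 4) − (-2)·(-1, -3, -1) = (-6, -3, 2).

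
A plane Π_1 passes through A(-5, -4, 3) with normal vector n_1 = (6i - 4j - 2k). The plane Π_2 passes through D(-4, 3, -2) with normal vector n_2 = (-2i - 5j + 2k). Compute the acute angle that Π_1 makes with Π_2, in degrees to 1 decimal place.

84.7

Π_1: n_1·r = n_1·A gives 6x - 4y - 2z = -20.
Π_2: n_2·r = n_2·D gives -2x - 5y + 2z = -11.
cos θ = |n₁·n₂| / (|n₁||n₂|) = |4| / (√56 · √33).
θ = arccos(0.09305) ≈ 84.7°.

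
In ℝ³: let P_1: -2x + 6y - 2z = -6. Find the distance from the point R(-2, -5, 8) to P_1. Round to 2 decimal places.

5.43

n·R − d = (-2)·(-2) + (6)·(-5) + (-2)·(8) − (-6) = -36; |n| = √44.
Distance = |-36| / √44 = 36/√44 ≈ 5.43.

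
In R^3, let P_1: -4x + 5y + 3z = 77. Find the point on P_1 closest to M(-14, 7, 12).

(-10, 2, 9)

Foot = M − λn with λ = (n·M − d)/|n|² = (127 − 77)/50 = 1.
Foot = (-14, 7, 12) − 1·(-4, 5, 3) = (-10, 2, 9).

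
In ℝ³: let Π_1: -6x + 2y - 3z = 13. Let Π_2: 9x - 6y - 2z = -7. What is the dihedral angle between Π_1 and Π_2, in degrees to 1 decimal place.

cos θ = |n₁·n₂| / (|n₁||n₂|) = |-60| / (√49 · √121).
θ = arccos(0.77922) ≈ 38.8°.

38.8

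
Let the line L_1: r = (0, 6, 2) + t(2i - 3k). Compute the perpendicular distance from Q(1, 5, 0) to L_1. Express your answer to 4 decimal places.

Taking (0, 6, 2) on L_1 with direction v = (2, 0, -3): w = Q − (0, 6, 2) = (1, -1, -2), and w × v = (3, -1, 2).
Distance = |w × v| / |v| = √14 / √13 ≈ 1.0377.

1.0377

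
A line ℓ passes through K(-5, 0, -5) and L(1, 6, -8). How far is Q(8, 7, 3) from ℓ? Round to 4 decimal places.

12.9701

A direction vector for ℓ is L − K = (6, 6, -3).
Taking (-5, 0, -5) on ℓ with direction v = (6, 6, -3): w = Q − (-5, 0, -5) = (13, 7, 8), and w × v = (-69, 87, 36).
Distance = |w × v| / |v| = √13626 / √81 ≈ 12.9701.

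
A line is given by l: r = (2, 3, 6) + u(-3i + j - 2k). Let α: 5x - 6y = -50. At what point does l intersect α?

Substitute r = (2, 3, 6) + t(-3, 1, -2) into the plane: -8 + (-21)t = -50, so t = 2.
Intersection: (2, 3, 6) + 2·(-3, 1, -2) = (-4, 5, 2).

(-4, 5, 2)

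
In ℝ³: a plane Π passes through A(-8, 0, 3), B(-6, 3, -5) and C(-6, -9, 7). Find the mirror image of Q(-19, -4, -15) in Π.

AB = (2, 3, -8), AC = (2, -9, 4); a normal to Π is AB × AC = (-60, -24, -24).
Using A: Π has equation -60x - 24y - 24z = 408.
λ = (n·Q − d)/|n|² = (1596 − 408)/4752 = 1/4.
Reflection = Q − 2λn = (-19, -4, -15) − (1/2)·(-60, -24, -24) = (11, 8, -3).

(11, 8, -3)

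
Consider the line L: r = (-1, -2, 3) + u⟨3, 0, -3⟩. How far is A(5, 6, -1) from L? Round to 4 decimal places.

8.1240

Taking (-1, -2, 3) on L with direction v = (3, 0, -3): w = A − (-1, -2, 3) = (6, 8, -4), and w × v = (-24, 6, -24).
Distance = |w × v| / |v| = √1188 / √18 ≈ 8.1240.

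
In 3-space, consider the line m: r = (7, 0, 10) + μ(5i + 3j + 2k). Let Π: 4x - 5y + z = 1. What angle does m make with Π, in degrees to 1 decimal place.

10.1

sin θ = |n·v| / (|n||v|) = |7| / (√42 · √38) = 0.17522.
θ ≈ 10.1°.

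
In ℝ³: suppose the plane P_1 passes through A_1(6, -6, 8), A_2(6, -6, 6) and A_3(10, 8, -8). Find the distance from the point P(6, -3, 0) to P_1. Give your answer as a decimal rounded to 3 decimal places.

A_1A_2 = (0, 0, -2), A_1A_3 = (4, 14, -16); a normal to P_1 is A_1A_2 × A_1A_3 = (28, -8, 0).
Using A_1: P_1 has equation 28x - 8y = 216.
n·P − d = (28)·(6) + (-8)·(-3) + (0)·(0) − 216 = -24; |n| = √848.
Distance = |-24| / √848 = 24/√848 ≈ 0.824.

0.824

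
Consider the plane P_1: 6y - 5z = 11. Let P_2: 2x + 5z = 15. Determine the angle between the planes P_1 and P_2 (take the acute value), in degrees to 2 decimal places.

cos θ = |n₁·n₂| / (|n₁||n₂|) = |-25| / (√61 · √29).
θ = arccos(0.59440) ≈ 53.53°.

53.53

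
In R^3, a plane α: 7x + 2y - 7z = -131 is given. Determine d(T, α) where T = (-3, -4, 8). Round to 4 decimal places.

n·T − d = (7)·(-3) + (2)·(-4) + (-7)·(8) − (-131) = 46; |n| = √102.
Distance = |46| / √102 = 46/√102 ≈ 4.5547.

4.5547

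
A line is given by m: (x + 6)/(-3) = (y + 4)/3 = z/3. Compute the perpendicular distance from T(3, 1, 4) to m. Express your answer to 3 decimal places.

m has direction (-3, 3, 3) through (-6, -4, 0).
Taking (-6, -4, 0) on m with direction v = (-3, 3, 3): w = T − (-6, -4, 0) = (9, 5, 4), and w × v = (3, -39, 42).
Distance = |w × v| / |v| = √3294 / √27 ≈ 11.045.

11.045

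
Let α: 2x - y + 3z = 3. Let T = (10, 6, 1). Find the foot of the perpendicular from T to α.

Foot = T − λn with λ = (n·T − d)/|n|² = (17 − 3)/14 = 1.
Foot = (10, 6, 1) − 1·(2, -1, 3) = (8, 7, -2).

(8, 7, -2)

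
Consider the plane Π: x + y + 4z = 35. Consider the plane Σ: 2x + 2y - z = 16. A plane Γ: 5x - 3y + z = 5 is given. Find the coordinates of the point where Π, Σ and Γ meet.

Solving the 3×3 linear system x + y + 4z = 35, 2x + 2y - z = 16, 5x - 3y + z = 5 (e.g. by elimination or Cramer's rule, determinant = -72) gives (4, 7, 6).

(4, 7, 6)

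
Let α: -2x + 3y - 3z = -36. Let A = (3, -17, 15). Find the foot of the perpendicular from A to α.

(-3, -8, 6)

Foot = A − λn with λ = (n·A − d)/|n|² = (-102 − (-36))/22 = -3.
Foot = (3, -17, 15) − (-3)·(-2, 3, -3) = (-3, -8, 6).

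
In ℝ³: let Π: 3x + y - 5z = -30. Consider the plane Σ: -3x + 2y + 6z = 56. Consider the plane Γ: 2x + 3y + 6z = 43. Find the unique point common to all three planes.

(-4, 7, 5)

Solving the 3×3 linear system 3x + y - 5z = -30, -3x + 2y + 6z = 56, 2x + 3y + 6z = 43 (e.g. by elimination or Cramer's rule, determinant = 77) gives (-4, 7, 5).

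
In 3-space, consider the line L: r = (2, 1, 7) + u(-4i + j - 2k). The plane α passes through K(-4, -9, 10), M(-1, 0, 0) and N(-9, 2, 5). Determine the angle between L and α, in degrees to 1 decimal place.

39.4

KM = (3, 9, -10), KN = (-5, 11, -5); a normal to α is KM × KN = (65, 65, 78).
Using K: α has equation 65x + 65y + 78z = -65.
sin θ = |n·v| / (|n||v|) = |-351| / (√14534 · √21) = 0.63534.
θ ≈ 39.4°.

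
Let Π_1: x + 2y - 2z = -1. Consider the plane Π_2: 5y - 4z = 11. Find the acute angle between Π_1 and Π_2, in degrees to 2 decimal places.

cos θ = |n₁·n₂| / (|n₁||n₂|) = |18| / (√9 · √41).
θ = arccos(0.93704) ≈ 20.44°.

20.44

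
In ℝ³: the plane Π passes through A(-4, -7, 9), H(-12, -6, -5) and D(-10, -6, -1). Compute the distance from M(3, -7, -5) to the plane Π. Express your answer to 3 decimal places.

9.333

AH = (-8, 1, -14), AD = (-6, 1, -10); a normal to Π is AH × AD = (4, 4, -2).
Using A: Π has equation 4x + 4y - 2z = -62.
n·M − d = (4)·(3) + (4)·(-7) + (-2)·(-5) − (-62) = 56; |n| = √36.
Distance = |56| / √36 = 56/√36 ≈ 9.333.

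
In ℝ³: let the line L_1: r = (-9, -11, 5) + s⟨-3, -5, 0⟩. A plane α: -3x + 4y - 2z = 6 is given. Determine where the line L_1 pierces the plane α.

(0, 4, 5)

Substitute r = (-9, -11, 5) + t(-3, -5, 0) into the plane: -27 + (-11)t = 6, so t = -3.
Intersection: (-9, -11, 5) + (-3)·(-3, -5, 0) = (0, 4, 5).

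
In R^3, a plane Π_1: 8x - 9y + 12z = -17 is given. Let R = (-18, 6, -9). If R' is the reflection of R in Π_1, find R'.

λ = (n·R − d)/|n|² = (-306 − (-17))/289 = -1.
Reflection = R − 2λn = (-18, 6, -9) − (-2)·(8, -9, 12) = (-2, -12, 15).

(-2, -12, 15)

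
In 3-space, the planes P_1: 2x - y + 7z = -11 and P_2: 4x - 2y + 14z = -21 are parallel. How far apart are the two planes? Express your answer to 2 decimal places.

0.07

Rescale P_2 by 1/2: 2x - y + 7z = -21/2. Then distance = |-11 − (-21/2)| / √54 ≈ 0.07.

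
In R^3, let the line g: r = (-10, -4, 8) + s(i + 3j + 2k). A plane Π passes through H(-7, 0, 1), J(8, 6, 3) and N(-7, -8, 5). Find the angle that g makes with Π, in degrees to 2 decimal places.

HJ = (15, 6, 2), HN = (0, -8, 4); a normal to Π is HJ × HN = (40, -60, -120).
Using H: Π has equation 40x - 60y - 120z = -400.
sin θ = |n·v| / (|n||v|) = |-380| / (√19600 · √14) = 0.72542.
θ ≈ 46.50°.

46.50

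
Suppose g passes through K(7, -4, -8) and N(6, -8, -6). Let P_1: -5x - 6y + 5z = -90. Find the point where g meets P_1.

A direction vector for g is N − K = (-1, -4, 2).
Substitute r = (7, -4, -8) + t(-1, -4, 2) into the plane: -51 + 39t = -90, so t = -1.
Intersection: (7, -4, -8) + (-1)·(-1, -4, 2) = (8, 0, -10).

(8, 0, -10)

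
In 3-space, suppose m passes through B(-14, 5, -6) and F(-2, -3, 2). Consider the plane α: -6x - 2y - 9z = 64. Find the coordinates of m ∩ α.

(-8, 1, -2)

A direction vector for m is F − B = (12, -8, 8).
Substitute r = (-14, 5, -6) + t(12, -8, 8) into the plane: 128 + (-128)t = 64, so t = 1/2.
Intersection: (-14, 5, -6) + (1/2)·(12, -8, 8) = (-8, 1, -2).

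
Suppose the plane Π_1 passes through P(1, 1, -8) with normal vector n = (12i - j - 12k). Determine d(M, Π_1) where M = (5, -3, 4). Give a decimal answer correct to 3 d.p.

Π_1: n·r = n·P gives 12x - y - 12z = 107.
n·M − d = (12)·(5) + (-1)·(-3) + (-12)·(4) − 107 = -92; |n| = √289.
Distance = |-92| / √289 = 92/√289 ≈ 5.412.

5.412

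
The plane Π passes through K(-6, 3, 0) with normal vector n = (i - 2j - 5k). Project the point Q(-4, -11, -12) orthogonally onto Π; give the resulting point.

(-7, -5, 3)

Π: n·r = n·K gives x - 2y - 5z = -12.
Foot = Q − λn with λ = (n·Q − d)/|n|² = (78 − (-12))/30 = 3.
Foot = (-4, -11, -12) − 3·(1, -2, -5) = (-7, -5, 3).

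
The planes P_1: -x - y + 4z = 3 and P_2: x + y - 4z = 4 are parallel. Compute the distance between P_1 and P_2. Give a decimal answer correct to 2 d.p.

Rescale P_2 by 1/(-1): -x - y + 4z = -4. Then distance = |3 − (-4)| / √18 ≈ 1.65.

1.65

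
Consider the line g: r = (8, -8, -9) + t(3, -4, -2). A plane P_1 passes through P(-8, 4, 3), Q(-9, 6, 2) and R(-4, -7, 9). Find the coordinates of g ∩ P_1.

PQ = (-1, 2, -1), PR = (4, -11, 6); a normal to P_1 is PQ × PR = (1, 2, 3).
Using P: P_1 has equation x + 2y + 3z = 9.
Substitute r = (8, -8, -9) + t(3, -4, -2) into the plane: -35 + (-11)t = 9, so t = -4.
Intersection: (8, -8, -9) + (-4)·(3, -4, -2) = (-4, 8, -1).

(-4, 8, -1)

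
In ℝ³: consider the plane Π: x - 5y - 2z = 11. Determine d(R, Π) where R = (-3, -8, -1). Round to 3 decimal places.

5.112

n·R − d = (1)·(-3) + (-5)·(-8) + (-2)·(-1) − 11 = 28; |n| = √30.
Distance = |28| / √30 = 28/√30 ≈ 5.112.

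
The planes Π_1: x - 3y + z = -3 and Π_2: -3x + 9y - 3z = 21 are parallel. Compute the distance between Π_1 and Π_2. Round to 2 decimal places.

Rescale Π_2 by 1/(-3): x - 3y + z = -7. Then distance = |-3 − (-7)| / √11 ≈ 1.21.

1.21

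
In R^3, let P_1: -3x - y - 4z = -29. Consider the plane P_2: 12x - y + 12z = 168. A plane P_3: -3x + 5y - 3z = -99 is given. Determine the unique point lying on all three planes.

Solving the 3×3 linear system -3x - y - 4z = -29, 12x - y + 12z = 168, -3x + 5y - 3z = -99 (e.g. by elimination or Cramer's rule, determinant = -57) gives (11, -12, 2).

(11, -12, 2)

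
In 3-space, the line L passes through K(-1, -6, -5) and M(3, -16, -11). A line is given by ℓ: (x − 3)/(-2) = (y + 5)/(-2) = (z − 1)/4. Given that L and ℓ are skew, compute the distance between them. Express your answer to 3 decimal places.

6.420

A direction vector for L is M − K = (4, -10, -6).
ℓ has direction (-2, -2, 4) through (3, -5, 1).
Common perpendicular direction n = (4, -10, -6) × (-2, -2, 4) = (-52, -4, -28).
With w = (3, -5, 1) − (-1, -6, -5) = (4, 1, 6), w · n = -380.
Distance = |w · n| / |n| = |-380| / √3504 ≈ 6.420.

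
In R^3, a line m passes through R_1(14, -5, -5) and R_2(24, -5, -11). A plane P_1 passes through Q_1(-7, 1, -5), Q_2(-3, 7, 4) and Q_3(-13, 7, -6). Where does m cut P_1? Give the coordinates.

A direction vector for m is R_2 − R_1 = (10, 0, -6).
Q_1Q_2 = (4, 6, 9), Q_1Q_3 = (-6, 6, -1); a normal to P_1 is Q_1Q_2 × Q_1Q_3 = (-60, -50, 60).
Using Q_1: P_1 has equation -60x - 50y + 60z = 70.
Substitute r = (14, -5, -5) + t(10, 0, -6) into the plane: -890 + (-960)t = 70, so t = -1.
Intersection: (14, -5, -5) + (-1)·(10, 0, -6) = (4, -5, 1).

(4, -5, 1)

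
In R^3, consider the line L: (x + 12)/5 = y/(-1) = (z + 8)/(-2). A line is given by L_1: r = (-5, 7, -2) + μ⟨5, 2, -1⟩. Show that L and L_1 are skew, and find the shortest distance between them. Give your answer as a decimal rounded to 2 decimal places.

5.43

L has direction (5, -1, -2) through (-12, 0, -8).
Common perpendicular direction n = (5, -1, -2) × (5, 2, -1) = (5, -5, 15).
With w = (-5, 7, -2) − (-12, 0, -8) = (7, 7, 6), w · n = 90.
Since n ≠ 0 the lines are not parallel, and w · n = 90 ≠ 0 so they do not intersect; hence they are skew.
Distance = |w · n| / |n| = |90| / √275 ≈ 5.43.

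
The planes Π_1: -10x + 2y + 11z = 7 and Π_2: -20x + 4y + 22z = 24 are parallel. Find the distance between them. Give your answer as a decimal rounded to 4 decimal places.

0.3333

Rescale Π_2 by 1/2: -10x + 2y + 11z = 12. Then distance = |7 − 12| / √225 ≈ 0.3333.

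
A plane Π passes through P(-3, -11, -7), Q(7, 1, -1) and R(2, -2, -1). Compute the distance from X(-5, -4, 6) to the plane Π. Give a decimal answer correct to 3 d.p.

3.125

PQ = (10, 12, 6), PR = (5, 9, 6); a normal to Π is PQ × PR = (18, -30, 30).
Using P: Π has equation 18x - 30y + 30z = 66.
n·X − d = (18)·(-5) + (-30)·(-4) + (30)·(6) − 66 = 144; |n| = √2124.
Distance = |144| / √2124 = 144/√2124 ≈ 3.125.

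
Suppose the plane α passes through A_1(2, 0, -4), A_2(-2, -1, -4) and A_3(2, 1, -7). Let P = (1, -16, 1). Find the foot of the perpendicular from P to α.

A_1A_2 = (-4, -1, 0), A_1A_3 = (0, 1, -3); a normal to α is A_1A_2 × A_1A_3 = (3, -12, -4).
Using A_1: α has equation 3x - 12y - 4z = 22.
Foot = P − λn with λ = (n·P − d)/|n|² = (191 − 22)/169 = 1.
Foot = (1, -16, 1) − 1·(3, -12, -4) = (-2, -4, 5).

(-2, -4, 5)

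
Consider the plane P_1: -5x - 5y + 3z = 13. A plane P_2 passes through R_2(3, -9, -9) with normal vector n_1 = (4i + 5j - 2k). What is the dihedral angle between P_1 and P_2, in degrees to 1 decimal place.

8.2

P_2: n_1·r = n_1·R_2 gives 4x + 5y - 2z = -15.
cos θ = |n₁·n₂| / (|n₁||n₂|) = |-51| / (√59 · √45).
θ = arccos(0.98978) ≈ 8.2°.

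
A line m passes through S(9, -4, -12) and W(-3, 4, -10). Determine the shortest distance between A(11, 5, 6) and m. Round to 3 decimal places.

19.383

A direction vector for m is W − S = (-12, 8, 2).
Taking (9, -4, -12) on m with direction v = (-12, 8, 2): w = A − (9, -4, -12) = (2, 9, 18), and w × v = (-126, -220, 124).
Distance = |w × v| / |v| = √79652 / √212 ≈ 19.383.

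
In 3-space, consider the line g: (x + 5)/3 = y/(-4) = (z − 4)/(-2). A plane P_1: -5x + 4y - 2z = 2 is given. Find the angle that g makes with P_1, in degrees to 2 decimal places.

g has direction (3, -4, -2) through (-5, 0, 4).
sin θ = |n·v| / (|n||v|) = |-27| / (√45 · √29) = 0.74741.
θ ≈ 48.37°.

48.37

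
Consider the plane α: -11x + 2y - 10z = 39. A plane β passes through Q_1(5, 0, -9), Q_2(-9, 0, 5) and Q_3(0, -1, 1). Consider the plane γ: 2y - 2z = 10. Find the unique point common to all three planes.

(1, 0, -5)

Q_1Q_2 = (-14, 0, 14), Q_1Q_3 = (-5, -1, 10); a normal to β is Q_1Q_2 × Q_1Q_3 = (14, 70, 14).
Using Q_1: β has equation 14x + 70y + 14z = -56.
Solving the 3×3 linear system -11x + 2y - 10z = 39, 14x + 70y + 14z = -56, 2y - 2z = 10 (e.g. by elimination or Cramer's rule, determinant = 1624) gives (1, 0, -5).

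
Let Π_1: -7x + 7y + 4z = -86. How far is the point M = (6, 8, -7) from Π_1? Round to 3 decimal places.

6.743

n·M − d = (-7)·(6) + (7)·(8) + (4)·(-7) − (-86) = 72; |n| = √114.
Distance = |72| / √114 = 72/√114 ≈ 6.743.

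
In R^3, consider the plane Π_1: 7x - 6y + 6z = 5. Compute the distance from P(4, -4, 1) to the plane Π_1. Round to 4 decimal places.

4.8182

n·P − d = (7)·(4) + (-6)·(-4) + (6)·(1) − 5 = 53; |n| = √121.
Distance = |53| / √121 = 53/√121 ≈ 4.8182.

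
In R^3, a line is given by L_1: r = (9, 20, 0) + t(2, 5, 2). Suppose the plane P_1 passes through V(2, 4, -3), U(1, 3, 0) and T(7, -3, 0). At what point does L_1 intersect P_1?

(3, 5, -6)

VU = (-1, -1, 3), VT = (5, -7, 3); a normal to P_1 is VU × VT = (18, 18, 12).
Using V: P_1 has equation 18x + 18y + 12z = 72.
Substitute r = (9, 20, 0) + t(2, 5, 2) into the plane: 522 + 150t = 72, so t = -3.
Intersection: (9, 20, 0) + (-3)·(2, 5, 2) = (3, 5, -6).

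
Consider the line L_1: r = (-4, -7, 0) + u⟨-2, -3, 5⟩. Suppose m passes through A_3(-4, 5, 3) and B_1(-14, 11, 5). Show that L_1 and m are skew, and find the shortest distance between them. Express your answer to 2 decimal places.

9.42

A direction vector for m is B_1 − A_3 = (-10, 6, 2).
Common perpendicular direction n = (-2, -3, 5) × (-10, 6, 2) = (-36, -46, -42).
With w = (-4, 5, 3) − (-4, -7, 0) = (0, 12, 3), w · n = -678.
Since n ≠ 0 the lines are not parallel, and w · n = -678 ≠ 0 so they do not intersect; hence they are skew.
Distance = |w · n| / |n| = |-678| / √5176 ≈ 9.42.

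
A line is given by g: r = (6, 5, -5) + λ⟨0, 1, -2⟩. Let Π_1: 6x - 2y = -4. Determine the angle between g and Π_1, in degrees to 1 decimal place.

sin θ = |n·v| / (|n||v|) = |-2| / (√40 · √5) = 0.14142.
θ ≈ 8.1°.

8.1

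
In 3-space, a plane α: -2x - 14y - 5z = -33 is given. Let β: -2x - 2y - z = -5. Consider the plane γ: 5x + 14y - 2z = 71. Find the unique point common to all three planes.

Solving the 3×3 linear system -2x - 14y - 5z = -33, -2x - 2y - z = -5, 5x + 14y - 2z = 71 (e.g. by elimination or Cramer's rule, determinant = 180) gives (1, 4, -5).

(1, 4, -5)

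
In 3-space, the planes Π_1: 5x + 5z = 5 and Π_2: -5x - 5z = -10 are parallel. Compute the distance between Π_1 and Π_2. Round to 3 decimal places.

0.707

Rescale Π_2 by 1/(-1): 5x + 5z = 10. Then distance = |5 − 10| / √50 ≈ 0.707.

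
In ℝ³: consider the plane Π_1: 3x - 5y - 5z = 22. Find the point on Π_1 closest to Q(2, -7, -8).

Foot = Q − λn with λ = (n·Q − d)/|n|² = (81 − 22)/59 = 1.
Foot = (2, -7, -8) − 1·(3, -5, -5) = (-1, -2, -3).

(-1, -2, -3)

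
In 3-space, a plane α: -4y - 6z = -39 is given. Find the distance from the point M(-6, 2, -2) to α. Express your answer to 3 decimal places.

n·M − d = (0)·(-6) + (-4)·(2) + (-6)·(-2) − (-39) = 43; |n| = √52.
Distance = |43| / √52 = 43/√52 ≈ 5.963.

5.963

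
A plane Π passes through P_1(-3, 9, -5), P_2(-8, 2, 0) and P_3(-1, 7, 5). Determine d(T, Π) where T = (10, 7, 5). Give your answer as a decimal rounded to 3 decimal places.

7.485

P_1P_2 = (-5, -7, 5), P_1P_3 = (2, -2, 10); a normal to Π is P_1P_2 × P_1P_3 = (-60, 60, 24).
Using P_1: Π has equation -60x + 60y + 24z = 600.
n·T − d = (-60)·(10) + (60)·(7) + (24)·(5) − 600 = -660; |n| = √7776.
Distance = |-660| / √7776 = 660/√7776 ≈ 7.485.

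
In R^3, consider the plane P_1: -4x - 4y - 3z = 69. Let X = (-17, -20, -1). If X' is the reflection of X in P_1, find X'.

λ = (n·X − d)/|n|² = (151 − 69)/41 = 2.
Reflection = X − 2λn = (-17, -20, -1) − 4·(-4, -4, -3) = (-1, -4, 11).

(-1, -4, 11)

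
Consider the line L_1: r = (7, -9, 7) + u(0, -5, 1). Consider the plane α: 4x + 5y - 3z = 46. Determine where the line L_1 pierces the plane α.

Substitute r = (7, -9, 7) + t(0, -5, 1) into the plane: -38 + (-28)t = 46, so t = -3.
Intersection: (7, -9, 7) + (-3)·(0, -5, 1) = (7, 6, 4).

(7, 6, 4)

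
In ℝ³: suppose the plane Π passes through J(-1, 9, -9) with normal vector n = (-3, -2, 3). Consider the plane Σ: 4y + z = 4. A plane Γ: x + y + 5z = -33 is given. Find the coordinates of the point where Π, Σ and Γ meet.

(4, 3, -8)

Π: n·r = n·J gives -3x - 2y + 3z = -42.
Solving the 3×3 linear system -3x - 2y + 3z = -42, 4y + z = 4, x + y + 5z = -33 (e.g. by elimination or Cramer's rule, determinant = -71) gives (4, 3, -8).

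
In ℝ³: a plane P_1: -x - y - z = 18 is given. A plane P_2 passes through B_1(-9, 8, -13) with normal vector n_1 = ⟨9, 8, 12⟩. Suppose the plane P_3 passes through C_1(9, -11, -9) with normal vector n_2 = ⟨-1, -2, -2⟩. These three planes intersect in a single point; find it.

(-5, -7, -6)

P_2: n_1·r = n_1·B_1 gives 9x + 8y + 12z = -173.
P_3: n_2·r = n_2·C_1 gives -x - 2y - 2z = 31.
Solving the 3×3 linear system -x - y - z = 18, 9x + 8y + 12z = -173, -x - 2y - 2z = 31 (e.g. by elimination or Cramer's rule, determinant = -4) gives (-5, -7, -6).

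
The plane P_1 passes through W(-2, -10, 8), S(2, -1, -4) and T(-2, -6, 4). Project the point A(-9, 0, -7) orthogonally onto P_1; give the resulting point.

WS = (4, 9, -12), WT = (0, 4, -4); a normal to P_1 is WS × WT = (12, 16, 16).
Using W: P_1 has equation 12x + 16y + 16z = -56.
Foot = A − λn with λ = (n·A − d)/|n|² = (-220 − (-56))/656 = -1/4.
Foot = (-9, 0, -7) − (-1/4)·(12, 16, 16) = (-6, 4, -3).

(-6, 4, -3)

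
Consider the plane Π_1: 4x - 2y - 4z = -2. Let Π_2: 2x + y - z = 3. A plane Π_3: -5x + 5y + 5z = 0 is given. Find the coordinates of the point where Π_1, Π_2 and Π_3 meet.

Solving the 3×3 linear system 4x - 2y - 4z = -2, 2x + y - z = 3, -5x + 5y + 5z = 0 (e.g. by elimination or Cramer's rule, determinant = -10) gives (5, -1, 6).

(5, -1, 6)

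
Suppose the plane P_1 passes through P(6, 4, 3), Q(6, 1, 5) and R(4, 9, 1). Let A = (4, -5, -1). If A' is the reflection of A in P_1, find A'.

(12, 3, 11)

PQ = (0, -3, 2), PR = (-2, 5, -2); a normal to P_1 is PQ × PR = (-4, -4, -6).
Using P: P_1 has equation -4x - 4y - 6z = -58.
λ = (n·A − d)/|n|² = (10 − (-58))/68 = 1.
Reflection = A − 2λn = (4, -5, -1) − 2·(-4, -4, -6) = (12, 3, 11).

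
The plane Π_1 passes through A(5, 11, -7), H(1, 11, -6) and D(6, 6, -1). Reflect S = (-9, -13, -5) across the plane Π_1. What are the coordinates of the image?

AH = (-4, 0, 1), AD = (1, -5, 6); a normal to Π_1 is AH × AD = (5, 25, 20).
Using A: Π_1 has equation 5x + 25y + 20z = 160.
λ = (n·S − d)/|n|² = (-470 − 160)/1050 = -3/5.
Reflection = S − 2λn = (-9, -13, -5) − (-6/5)·(5, 25, 20) = (-3, 17, 19).

(-3, 17, 19)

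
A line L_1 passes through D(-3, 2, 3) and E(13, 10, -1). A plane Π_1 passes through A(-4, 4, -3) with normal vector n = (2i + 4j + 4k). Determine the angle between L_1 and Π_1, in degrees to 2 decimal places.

25.88

A direction vector for L_1 is E − D = (16, 8, -4).
Π_1: n·r = n·A gives 2x + 4y + 4z = -4.
sin θ = |n·v| / (|n||v|) = |48| / (√36 · √336) = 0.43644.
θ ≈ 25.88°.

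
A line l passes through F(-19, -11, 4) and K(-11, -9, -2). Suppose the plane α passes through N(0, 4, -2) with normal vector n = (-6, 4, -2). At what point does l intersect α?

A direction vector for l is K − F = (8, 2, -6).
α: n·r = n·N gives -6x + 4y - 2z = 20.
Substitute r = (-19, -11, 4) + t(8, 2, -6) into the plane: 62 + (-28)t = 20, so t = 3/2.
Intersection: (-19, -11, 4) + (3/2)·(8, 2, -6) = (-7, -8, -5).

(-7, -8, -5)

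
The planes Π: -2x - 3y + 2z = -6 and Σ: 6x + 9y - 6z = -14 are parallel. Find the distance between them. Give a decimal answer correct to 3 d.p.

Rescale Σ by 1/(-3): -2x - 3y + 2z = 14/3. Then distance = |-6 − (14/3)| / √17 ≈ 2.587.

2.587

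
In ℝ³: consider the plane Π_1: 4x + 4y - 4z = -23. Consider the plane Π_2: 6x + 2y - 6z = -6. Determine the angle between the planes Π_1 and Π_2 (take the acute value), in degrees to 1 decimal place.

22.0

cos θ = |n₁·n₂| / (|n₁||n₂|) = |56| / (√48 · √76).
θ = arccos(0.92717) ≈ 22.0°.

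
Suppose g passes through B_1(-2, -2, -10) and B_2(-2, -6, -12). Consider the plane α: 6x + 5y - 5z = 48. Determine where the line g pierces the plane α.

A direction vector for g is B_2 − B_1 = (0, -4, -2).
Substitute r = (-2, -2, -10) + t(0, -4, -2) into the plane: 28 + (-10)t = 48, so t = -2.
Intersection: (-2, -2, -10) + (-2)·(0, -4, -2) = (-2, 6, -6).

(-2, 6, -6)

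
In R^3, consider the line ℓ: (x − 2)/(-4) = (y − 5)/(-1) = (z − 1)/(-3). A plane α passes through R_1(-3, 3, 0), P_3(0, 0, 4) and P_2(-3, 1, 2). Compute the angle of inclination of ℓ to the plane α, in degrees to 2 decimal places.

ℓ has direction (-4, -1, -3) through (2, 5, 1).
R_1P_3 = (3, -3, 4), R_1P_2 = (0, -2, 2); a normal to α is R_1P_3 × R_1P_2 = (2, -6, -6).
Using R_1: α has equation 2x - 6y - 6z = -24.
sin θ = |n·v| / (|n||v|) = |16| / (√76 · √26) = 0.35994.
θ ≈ 21.10°.

21.10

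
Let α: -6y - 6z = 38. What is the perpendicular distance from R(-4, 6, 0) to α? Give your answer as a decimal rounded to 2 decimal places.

n·R − d = (0)·(-4) + (-6)·(6) + (-6)·(0) − 38 = -74; |n| = √72.
Distance = |-74| / √72 = 74/√72 ≈ 8.72.

8.72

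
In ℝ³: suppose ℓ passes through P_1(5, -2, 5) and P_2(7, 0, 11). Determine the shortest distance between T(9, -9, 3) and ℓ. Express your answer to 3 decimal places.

A direction vector for ℓ is P_2 − P_1 = (2, 2, 6).
Taking (5, -2, 5) on ℓ with direction v = (2, 2, 6): w = T − (5, -2, 5) = (4, -7, -2), and w × v = (-38, -28, 22).
Distance = |w × v| / |v| = √2712 / √44 ≈ 7.851.

7.851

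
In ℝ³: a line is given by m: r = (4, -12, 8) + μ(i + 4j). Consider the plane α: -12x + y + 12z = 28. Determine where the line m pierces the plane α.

Substitute r = (4, -12, 8) + t(1, 4, 0) into the plane: 36 + (-8)t = 28, so t = 1.
Intersection: (4, -12, 8) + 1·(1, 4, 0) = (5, -8, 8).

(5, -8, 8)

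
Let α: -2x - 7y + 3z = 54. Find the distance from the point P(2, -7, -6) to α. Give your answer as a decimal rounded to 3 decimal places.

n·P − d = (-2)·(2) + (-7)·(-7) + (3)·(-6) − 54 = -27; |n| = √62.
Distance = |-27| / √62 = 27/√62 ≈ 3.429.

3.429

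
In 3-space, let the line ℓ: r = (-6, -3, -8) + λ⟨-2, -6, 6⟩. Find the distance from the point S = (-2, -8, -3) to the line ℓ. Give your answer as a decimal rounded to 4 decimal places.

Taking (-6, -3, -8) on ℓ with direction v = (-2, -6, 6): w = S − (-6, -3, -8) = (4, -5, 5), and w × v = (0, -34, -34).
Distance = |w × v| / |v| = √2312 / √76 ≈ 5.5155.

5.5155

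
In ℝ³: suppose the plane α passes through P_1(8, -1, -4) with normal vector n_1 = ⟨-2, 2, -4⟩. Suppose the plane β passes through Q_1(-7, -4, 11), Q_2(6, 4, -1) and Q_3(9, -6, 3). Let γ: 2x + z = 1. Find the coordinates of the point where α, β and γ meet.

α: n_1·r = n_1·P_1 gives -2x + 2y - 4z = -2.
Q_1Q_2 = (13, 8, -12), Q_1Q_3 = (16, -2, -8); a normal to β is Q_1Q_2 × Q_1Q_3 = (-88, -88, -154).
Using Q_1: β has equation -88x - 88y - 154z = -726.
Solving the 3×3 linear system -2x + 2y - 4z = -2, -88x - 88y - 154z = -726, 2x + z = 1 (e.g. by elimination or Cramer's rule, determinant = -968) gives (-1, 4, 3).

(-1, 4, 3)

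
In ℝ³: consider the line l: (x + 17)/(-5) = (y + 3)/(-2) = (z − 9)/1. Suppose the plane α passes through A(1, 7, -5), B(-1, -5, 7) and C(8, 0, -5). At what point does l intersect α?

l has direction (-5, -2, 1) through (-17, -3, 9).
AB = (-2, -12, 12), AC = (7, -7, 0); a normal to α is AB × AC = (84, 84, 98).
Using A: α has equation 84x + 84y + 98z = 182.
Substitute r = (-17, -3, 9) + t(-5, -2, 1) into the plane: -798 + (-490)t = 182, so t = -2.
Intersection: (-17, -3, 9) + (-2)·(-5, -2, 1) = (-7, 1, 7).

(-7, 1, 7)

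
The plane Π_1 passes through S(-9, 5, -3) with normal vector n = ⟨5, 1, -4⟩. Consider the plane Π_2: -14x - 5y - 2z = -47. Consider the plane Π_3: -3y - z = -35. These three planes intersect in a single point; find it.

(-1, 9, 8)

Π_1: n·r = n·S gives 5x + y - 4z = -28.
Solving the 3×3 linear system 5x + y - 4z = -28, -14x - 5y - 2z = -47, -3y - z = -35 (e.g. by elimination or Cramer's rule, determinant = -187) gives (-1, 9, 8).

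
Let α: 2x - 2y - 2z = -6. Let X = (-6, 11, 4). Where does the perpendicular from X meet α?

(0, 5, -2)

Foot = X − λn with λ = (n·X − d)/|n|² = (-42 − (-6))/12 = -3.
Foot = (-6, 11, 4) − (-3)·(2, -2, -2) = (0, 5, -2).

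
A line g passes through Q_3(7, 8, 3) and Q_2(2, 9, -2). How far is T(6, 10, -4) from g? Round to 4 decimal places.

A direction vector for g is Q_2 − Q_3 = (-5, 1, -5).
Taking (7, 8, 3) on g with direction v = (-5, 1, -5): w = T − (7, 8, 3) = (-1, 2, -7), and w × v = (-3, 30, 9).
Distance = |w × v| / |v| = √990 / √51 ≈ 4.4059.

4.4059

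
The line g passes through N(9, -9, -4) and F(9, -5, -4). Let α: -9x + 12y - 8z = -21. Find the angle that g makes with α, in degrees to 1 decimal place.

A direction vector for g is F − N = (0, 4, 0).
sin θ = |n·v| / (|n||v|) = |48| / (√289 · √16) = 0.70588.
θ ≈ 44.9°.

44.9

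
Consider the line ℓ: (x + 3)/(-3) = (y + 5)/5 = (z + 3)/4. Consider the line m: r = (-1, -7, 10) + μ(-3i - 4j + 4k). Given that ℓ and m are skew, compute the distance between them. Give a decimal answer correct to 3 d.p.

ℓ has direction (-3, 5, 4) through (-3, -5, -3).
Common perpendicular direction n = (-3, 5, 4) × (-3, -4, 4) = (36, 0, 27).
With w = (-1, -7, 10) − (-3, -5, -3) = (2, -2, 13), w · n = 423.
Distance = |w · n| / |n| = |423| / √2025 ≈ 9.400.

9.400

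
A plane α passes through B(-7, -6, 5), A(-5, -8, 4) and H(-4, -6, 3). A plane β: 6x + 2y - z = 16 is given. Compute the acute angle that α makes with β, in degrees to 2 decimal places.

BA = (2, -2, -1), BH = (3, 0, -2); a normal to α is BA × BH = (4, 1, 6).
Using B: α has equation 4x + y + 6z = -4.
cos θ = |n₁·n₂| / (|n₁||n₂|) = |20| / (√53 · √41).
θ = arccos(0.42904) ≈ 64.59°.

64.59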